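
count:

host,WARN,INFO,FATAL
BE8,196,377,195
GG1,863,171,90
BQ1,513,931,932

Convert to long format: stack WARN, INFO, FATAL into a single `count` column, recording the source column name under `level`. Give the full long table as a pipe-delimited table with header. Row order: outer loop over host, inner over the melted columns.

Each (host, column) pair becomes one row: 3 × 3 = 9 rows.
For example, (BE8, WARN) → count=196.

| host | level | count |
| BE8 | WARN | 196 |
| BE8 | INFO | 377 |
| BE8 | FATAL | 195 |
| GG1 | WARN | 863 |
| GG1 | INFO | 171 |
| GG1 | FATAL | 90 |
| BQ1 | WARN | 513 |
| BQ1 | INFO | 931 |
| BQ1 | FATAL | 932 |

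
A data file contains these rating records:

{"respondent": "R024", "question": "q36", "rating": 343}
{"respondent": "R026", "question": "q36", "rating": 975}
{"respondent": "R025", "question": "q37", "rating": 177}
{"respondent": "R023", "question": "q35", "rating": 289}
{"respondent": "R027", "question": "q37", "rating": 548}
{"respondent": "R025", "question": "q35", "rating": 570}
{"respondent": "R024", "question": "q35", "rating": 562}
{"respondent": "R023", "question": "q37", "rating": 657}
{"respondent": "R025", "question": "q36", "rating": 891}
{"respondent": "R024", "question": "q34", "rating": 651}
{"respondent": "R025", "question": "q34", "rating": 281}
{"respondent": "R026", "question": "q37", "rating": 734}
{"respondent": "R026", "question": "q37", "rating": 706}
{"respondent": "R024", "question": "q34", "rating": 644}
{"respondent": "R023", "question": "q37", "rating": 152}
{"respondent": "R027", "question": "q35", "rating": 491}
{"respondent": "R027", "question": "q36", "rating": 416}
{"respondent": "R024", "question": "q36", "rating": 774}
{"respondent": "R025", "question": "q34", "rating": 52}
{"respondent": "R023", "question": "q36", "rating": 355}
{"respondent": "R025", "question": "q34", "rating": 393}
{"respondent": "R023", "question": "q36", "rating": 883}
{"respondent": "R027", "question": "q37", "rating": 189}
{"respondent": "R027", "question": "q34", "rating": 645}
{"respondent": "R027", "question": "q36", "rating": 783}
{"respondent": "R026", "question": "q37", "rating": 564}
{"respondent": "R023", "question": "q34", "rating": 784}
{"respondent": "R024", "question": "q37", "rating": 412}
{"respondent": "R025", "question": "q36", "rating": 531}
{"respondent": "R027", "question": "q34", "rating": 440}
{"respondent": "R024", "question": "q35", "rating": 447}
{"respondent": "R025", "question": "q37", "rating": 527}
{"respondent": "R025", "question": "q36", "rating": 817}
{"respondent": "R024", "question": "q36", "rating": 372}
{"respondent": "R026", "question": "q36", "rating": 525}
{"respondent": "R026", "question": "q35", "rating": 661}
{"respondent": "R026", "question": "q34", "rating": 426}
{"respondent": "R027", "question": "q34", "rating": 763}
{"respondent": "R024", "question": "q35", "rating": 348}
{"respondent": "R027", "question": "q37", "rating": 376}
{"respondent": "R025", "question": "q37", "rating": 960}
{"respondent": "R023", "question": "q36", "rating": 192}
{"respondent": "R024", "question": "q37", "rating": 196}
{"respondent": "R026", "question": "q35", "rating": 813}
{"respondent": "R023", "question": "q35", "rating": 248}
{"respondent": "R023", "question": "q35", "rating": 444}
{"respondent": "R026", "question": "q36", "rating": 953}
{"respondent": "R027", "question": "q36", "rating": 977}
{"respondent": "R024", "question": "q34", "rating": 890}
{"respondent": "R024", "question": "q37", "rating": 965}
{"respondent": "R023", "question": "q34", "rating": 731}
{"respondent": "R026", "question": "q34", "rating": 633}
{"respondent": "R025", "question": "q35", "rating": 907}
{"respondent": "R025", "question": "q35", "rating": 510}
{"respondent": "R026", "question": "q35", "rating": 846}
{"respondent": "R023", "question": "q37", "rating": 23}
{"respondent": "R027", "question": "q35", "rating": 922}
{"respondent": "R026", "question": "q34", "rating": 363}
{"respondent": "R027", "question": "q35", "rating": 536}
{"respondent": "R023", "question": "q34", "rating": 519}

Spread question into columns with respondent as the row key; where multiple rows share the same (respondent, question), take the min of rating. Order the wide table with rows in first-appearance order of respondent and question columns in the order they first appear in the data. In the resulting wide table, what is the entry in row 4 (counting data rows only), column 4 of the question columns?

519

With rows in first-appearance order of respondent, row 4 is respondent=R023. question columns in first-appearance order: q36, q37, q35, q34; column 4 is q34.
Long rows with respondent=R023, question=q34: min(784, 731, 519) = 519.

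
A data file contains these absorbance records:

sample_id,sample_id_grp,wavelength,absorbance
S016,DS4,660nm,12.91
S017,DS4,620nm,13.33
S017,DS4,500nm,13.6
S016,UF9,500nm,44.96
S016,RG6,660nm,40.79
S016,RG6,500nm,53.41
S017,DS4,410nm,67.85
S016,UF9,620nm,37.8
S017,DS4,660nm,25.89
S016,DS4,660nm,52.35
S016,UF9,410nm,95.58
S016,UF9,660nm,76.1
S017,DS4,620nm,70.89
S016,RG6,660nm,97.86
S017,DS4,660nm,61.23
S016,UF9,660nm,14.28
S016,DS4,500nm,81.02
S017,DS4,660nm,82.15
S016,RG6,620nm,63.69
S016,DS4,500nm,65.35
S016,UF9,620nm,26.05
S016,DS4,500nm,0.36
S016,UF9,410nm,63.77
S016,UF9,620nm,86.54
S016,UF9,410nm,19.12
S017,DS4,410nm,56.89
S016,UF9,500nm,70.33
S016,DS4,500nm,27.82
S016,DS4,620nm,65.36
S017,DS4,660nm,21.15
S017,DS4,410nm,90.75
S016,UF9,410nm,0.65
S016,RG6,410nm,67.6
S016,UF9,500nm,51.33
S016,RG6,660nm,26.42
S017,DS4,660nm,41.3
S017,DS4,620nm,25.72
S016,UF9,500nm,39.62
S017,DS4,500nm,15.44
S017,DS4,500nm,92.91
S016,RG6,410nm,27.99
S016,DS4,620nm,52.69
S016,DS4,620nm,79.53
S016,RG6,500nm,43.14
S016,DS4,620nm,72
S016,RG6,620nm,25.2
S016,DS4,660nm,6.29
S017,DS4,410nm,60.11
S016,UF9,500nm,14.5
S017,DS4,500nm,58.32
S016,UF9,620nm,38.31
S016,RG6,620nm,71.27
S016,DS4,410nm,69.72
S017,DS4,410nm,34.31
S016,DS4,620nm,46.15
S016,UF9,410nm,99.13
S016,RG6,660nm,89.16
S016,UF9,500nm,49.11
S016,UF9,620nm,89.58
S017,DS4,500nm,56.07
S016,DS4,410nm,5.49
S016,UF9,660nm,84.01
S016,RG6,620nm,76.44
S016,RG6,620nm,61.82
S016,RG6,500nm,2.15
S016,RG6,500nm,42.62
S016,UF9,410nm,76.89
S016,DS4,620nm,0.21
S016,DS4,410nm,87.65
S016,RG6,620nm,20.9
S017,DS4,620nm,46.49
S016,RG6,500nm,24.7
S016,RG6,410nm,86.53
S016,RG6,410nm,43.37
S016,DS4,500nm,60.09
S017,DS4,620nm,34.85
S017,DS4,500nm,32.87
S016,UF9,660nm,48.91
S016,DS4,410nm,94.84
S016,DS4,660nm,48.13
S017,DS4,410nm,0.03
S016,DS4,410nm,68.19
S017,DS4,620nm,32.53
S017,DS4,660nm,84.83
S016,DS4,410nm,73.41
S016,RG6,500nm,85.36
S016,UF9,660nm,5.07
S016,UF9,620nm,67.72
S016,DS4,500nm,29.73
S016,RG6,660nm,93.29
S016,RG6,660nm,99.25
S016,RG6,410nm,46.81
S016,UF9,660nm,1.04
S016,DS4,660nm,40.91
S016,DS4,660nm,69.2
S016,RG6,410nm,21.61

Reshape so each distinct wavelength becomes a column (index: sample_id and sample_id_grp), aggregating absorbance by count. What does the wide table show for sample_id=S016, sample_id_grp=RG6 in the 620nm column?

6

Rows with sample_id=S016, sample_id_grp=RG6 and wavelength=620nm: absorbance values are 63.69, 25.2, 71.27, 76.44, 61.82, 20.9.
6 rows match — count = 6.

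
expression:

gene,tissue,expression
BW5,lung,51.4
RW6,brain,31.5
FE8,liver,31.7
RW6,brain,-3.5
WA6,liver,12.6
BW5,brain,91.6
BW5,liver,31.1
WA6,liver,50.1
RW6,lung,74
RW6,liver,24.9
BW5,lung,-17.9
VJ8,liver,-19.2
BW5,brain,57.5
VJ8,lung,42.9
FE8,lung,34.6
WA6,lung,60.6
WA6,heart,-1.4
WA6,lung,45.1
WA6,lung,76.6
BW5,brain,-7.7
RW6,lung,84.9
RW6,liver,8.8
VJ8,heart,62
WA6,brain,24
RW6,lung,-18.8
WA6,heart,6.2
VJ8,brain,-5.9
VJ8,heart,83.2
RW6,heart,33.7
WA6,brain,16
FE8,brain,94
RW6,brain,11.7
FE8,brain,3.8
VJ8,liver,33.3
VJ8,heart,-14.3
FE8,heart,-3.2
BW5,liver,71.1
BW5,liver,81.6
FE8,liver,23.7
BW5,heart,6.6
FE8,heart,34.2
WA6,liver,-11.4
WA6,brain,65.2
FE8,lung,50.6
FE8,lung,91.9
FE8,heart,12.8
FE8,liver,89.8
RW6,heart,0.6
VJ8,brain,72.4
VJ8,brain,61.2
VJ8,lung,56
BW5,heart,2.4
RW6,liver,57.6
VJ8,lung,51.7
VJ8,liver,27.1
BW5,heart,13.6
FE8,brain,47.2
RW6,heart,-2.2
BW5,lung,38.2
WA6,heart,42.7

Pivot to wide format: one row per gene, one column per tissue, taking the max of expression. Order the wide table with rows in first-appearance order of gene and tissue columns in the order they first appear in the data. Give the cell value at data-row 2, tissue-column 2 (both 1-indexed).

With rows in first-appearance order of gene, row 2 is gene=RW6. tissue columns in first-appearance order: lung, brain, liver, heart; column 2 is brain.
Long rows with gene=RW6, tissue=brain: max(31.5, -3.5, 11.7) = 31.5.

31.5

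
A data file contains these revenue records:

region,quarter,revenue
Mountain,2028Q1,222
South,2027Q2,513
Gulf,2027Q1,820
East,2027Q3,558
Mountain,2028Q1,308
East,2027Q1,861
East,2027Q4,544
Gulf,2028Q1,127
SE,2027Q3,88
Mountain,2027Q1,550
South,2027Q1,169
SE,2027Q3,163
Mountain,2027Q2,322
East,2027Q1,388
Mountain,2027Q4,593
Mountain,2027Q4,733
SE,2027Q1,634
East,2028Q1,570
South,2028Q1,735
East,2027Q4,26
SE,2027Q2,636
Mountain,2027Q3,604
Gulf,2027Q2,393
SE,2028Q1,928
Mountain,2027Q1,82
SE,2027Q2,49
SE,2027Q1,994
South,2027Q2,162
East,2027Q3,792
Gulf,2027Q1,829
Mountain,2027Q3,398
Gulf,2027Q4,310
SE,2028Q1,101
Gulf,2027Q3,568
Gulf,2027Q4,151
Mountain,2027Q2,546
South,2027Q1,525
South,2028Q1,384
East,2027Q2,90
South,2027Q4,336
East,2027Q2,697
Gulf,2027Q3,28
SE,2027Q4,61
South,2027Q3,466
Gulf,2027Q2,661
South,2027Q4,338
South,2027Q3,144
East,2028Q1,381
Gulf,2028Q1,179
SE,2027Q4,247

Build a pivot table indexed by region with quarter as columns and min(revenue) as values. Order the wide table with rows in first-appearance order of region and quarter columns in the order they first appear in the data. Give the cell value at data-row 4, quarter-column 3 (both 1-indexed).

With rows in first-appearance order of region, row 4 is region=East. quarter columns in first-appearance order: 2028Q1, 2027Q2, 2027Q1, 2027Q3, 2027Q4; column 3 is 2027Q1.
Long rows with region=East, quarter=2027Q1: min(861, 388) = 388.

388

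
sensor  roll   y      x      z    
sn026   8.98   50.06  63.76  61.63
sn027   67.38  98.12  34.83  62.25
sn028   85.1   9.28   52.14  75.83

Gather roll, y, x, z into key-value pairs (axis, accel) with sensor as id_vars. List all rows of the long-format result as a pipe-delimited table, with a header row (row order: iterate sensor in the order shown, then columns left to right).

| sensor | axis | accel |
| sn026 | roll | 8.98 |
| sn026 | y | 50.06 |
| sn026 | x | 63.76 |
| sn026 | z | 61.63 |
| sn027 | roll | 67.38 |
| sn027 | y | 98.12 |
| sn027 | x | 34.83 |
| sn027 | z | 62.25 |
| sn028 | roll | 85.1 |
| sn028 | y | 9.28 |
| sn028 | x | 52.14 |
| sn028 | z | 75.83 |

Each (sensor, column) pair becomes one row: 3 × 4 = 12 rows.
For example, (sn026, roll) → accel=8.98.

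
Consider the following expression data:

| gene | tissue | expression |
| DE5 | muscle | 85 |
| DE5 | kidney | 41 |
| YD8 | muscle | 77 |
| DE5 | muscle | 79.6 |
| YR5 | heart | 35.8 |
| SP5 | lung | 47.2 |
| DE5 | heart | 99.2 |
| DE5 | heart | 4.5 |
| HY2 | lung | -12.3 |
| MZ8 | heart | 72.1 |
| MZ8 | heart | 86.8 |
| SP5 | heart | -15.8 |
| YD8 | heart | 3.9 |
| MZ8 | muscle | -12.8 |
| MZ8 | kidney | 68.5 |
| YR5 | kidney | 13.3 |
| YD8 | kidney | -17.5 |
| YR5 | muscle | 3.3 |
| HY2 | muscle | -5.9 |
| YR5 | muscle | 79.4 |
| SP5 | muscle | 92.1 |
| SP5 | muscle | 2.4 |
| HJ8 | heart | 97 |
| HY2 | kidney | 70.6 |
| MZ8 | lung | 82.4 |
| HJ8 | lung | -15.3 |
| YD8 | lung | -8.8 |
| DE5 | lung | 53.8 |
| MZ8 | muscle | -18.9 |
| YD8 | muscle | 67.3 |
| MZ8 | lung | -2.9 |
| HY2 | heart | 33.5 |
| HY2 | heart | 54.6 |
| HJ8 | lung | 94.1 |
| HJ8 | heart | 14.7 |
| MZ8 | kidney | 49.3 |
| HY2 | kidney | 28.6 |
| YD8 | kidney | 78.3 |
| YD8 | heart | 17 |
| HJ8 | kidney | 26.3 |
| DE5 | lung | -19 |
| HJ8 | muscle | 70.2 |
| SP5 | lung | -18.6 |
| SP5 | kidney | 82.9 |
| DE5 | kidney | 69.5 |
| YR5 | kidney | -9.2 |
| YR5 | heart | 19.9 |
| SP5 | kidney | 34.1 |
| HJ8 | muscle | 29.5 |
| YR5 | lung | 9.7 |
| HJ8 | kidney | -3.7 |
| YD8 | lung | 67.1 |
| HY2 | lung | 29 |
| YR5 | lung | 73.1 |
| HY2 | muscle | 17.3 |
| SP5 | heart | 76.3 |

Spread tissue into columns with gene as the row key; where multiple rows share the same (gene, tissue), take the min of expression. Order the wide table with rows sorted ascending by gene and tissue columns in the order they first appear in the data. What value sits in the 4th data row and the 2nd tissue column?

49.3

With rows sorted ascending by gene, row 4 is gene=MZ8. tissue columns in first-appearance order: muscle, kidney, heart, lung; column 2 is kidney.
Long rows with gene=MZ8, tissue=kidney: min(68.5, 49.3) = 49.3.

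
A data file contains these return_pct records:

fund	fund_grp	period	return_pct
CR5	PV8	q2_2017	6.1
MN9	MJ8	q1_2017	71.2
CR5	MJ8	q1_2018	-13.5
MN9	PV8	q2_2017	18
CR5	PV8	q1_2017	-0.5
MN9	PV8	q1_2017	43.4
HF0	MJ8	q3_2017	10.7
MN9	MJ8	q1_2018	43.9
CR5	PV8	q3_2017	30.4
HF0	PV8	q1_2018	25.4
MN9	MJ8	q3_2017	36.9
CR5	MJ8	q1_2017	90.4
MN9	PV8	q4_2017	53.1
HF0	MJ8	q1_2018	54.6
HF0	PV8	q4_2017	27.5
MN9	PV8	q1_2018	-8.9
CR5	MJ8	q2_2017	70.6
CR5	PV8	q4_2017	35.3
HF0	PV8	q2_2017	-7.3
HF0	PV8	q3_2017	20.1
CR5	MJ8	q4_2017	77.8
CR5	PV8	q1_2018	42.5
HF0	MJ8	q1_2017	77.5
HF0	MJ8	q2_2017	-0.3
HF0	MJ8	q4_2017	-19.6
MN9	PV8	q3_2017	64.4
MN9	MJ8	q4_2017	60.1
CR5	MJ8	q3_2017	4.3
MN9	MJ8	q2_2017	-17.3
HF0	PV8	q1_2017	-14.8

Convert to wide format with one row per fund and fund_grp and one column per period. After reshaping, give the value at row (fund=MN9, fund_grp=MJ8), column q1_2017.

71.2

Wide layout: rows indexed by fund and fund_grp, columns are the 5 distinct period values (q2_2017, q1_2017, q1_2018, q3_2017, q4_2017).
Cell (fund=MN9, fund_grp=MJ8, period=q1_2017) draws from the long row where fund=MN9, fund_grp=MJ8 and period=q1_2017, which has return_pct=71.2.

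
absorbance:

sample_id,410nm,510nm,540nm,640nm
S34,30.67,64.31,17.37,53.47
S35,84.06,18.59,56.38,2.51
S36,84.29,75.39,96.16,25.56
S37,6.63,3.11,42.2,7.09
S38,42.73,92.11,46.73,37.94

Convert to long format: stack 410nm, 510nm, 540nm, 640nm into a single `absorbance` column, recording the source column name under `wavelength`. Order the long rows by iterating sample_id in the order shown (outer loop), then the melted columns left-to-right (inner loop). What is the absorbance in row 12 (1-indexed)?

25.56

20 rows total (5 × 4). Row 12: index ⌊(12-1)/4⌋ = 2 into sample_id → S36; (12-1) mod 4 = 3 into the melted columns → 640nm.
So row 12 is (S36, 640nm, 25.56); absorbance = 25.56.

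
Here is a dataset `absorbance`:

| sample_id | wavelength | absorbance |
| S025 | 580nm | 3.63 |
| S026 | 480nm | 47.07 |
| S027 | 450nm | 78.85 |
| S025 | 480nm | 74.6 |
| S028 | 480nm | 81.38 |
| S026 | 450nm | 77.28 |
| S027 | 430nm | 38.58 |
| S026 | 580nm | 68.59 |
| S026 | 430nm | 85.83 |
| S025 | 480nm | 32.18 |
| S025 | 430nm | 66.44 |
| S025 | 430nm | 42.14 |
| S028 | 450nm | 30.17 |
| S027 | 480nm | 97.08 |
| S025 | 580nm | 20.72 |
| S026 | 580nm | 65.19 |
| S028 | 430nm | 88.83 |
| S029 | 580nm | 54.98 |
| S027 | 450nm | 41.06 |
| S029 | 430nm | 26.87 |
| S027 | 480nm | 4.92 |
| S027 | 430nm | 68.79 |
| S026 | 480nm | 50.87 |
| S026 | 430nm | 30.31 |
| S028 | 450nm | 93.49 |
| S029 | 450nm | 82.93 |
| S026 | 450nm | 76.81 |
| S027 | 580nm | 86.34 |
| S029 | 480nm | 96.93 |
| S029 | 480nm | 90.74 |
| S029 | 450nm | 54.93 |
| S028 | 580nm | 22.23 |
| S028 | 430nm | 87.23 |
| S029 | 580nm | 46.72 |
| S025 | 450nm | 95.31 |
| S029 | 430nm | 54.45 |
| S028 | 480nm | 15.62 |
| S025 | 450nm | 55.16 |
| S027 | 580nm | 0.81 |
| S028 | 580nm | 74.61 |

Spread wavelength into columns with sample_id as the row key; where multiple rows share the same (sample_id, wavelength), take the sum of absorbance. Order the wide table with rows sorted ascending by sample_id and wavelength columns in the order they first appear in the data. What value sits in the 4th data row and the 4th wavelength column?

With rows sorted ascending by sample_id, row 4 is sample_id=S028. wavelength columns in first-appearance order: 580nm, 480nm, 450nm, 430nm; column 4 is 430nm.
Long rows with sample_id=S028, wavelength=430nm: 88.83 + 87.23 = 176.06.

176.06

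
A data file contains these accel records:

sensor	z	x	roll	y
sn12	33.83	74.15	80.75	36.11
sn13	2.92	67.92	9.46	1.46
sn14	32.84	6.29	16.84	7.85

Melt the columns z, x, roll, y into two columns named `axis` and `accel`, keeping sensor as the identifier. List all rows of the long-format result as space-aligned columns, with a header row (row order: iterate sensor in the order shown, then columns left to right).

sensor  axis  accel
sn12    z     33.83
sn12    x     74.15
sn12    roll  80.75
sn12    y     36.11
sn13    z     2.92 
sn13    x     67.92
sn13    roll  9.46 
sn13    y     1.46 
sn14    z     32.84
sn14    x     6.29 
sn14    roll  16.84
sn14    y     7.85 

Each (sensor, column) pair becomes one row: 3 × 4 = 12 rows.
For example, (sn12, z) → accel=33.83.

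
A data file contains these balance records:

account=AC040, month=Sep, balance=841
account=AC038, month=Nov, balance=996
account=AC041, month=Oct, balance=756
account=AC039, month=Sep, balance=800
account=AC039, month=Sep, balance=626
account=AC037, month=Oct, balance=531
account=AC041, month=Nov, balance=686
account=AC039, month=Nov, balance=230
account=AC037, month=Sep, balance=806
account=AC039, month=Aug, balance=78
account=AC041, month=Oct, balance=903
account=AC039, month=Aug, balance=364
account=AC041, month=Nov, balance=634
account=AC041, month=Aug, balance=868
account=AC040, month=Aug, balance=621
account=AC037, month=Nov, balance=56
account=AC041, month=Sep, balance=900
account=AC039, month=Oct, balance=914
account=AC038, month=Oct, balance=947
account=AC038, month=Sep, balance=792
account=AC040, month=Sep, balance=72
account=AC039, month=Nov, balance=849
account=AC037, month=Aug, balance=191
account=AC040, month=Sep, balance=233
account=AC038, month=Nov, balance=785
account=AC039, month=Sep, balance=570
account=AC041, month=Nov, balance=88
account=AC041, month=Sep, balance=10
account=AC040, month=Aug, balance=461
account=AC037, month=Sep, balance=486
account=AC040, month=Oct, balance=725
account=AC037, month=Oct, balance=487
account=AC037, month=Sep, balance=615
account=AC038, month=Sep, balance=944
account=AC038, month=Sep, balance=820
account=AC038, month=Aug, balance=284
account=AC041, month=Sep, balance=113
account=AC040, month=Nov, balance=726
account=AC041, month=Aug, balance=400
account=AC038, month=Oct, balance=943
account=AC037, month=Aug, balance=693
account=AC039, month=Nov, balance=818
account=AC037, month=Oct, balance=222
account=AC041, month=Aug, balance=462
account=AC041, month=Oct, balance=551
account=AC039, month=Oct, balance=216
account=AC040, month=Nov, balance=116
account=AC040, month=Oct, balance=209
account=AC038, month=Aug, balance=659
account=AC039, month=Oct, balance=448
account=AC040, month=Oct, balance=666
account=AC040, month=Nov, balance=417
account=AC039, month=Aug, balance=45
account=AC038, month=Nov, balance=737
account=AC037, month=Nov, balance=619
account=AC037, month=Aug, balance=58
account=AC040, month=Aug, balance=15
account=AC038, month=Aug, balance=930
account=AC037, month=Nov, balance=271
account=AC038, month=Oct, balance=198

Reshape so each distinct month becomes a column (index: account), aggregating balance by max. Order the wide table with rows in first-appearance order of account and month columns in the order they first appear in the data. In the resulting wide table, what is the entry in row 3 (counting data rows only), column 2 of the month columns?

686

With rows in first-appearance order of account, row 3 is account=AC041. month columns in first-appearance order: Sep, Nov, Oct, Aug; column 2 is Nov.
Long rows with account=AC041, month=Nov: max(686, 634, 88) = 686.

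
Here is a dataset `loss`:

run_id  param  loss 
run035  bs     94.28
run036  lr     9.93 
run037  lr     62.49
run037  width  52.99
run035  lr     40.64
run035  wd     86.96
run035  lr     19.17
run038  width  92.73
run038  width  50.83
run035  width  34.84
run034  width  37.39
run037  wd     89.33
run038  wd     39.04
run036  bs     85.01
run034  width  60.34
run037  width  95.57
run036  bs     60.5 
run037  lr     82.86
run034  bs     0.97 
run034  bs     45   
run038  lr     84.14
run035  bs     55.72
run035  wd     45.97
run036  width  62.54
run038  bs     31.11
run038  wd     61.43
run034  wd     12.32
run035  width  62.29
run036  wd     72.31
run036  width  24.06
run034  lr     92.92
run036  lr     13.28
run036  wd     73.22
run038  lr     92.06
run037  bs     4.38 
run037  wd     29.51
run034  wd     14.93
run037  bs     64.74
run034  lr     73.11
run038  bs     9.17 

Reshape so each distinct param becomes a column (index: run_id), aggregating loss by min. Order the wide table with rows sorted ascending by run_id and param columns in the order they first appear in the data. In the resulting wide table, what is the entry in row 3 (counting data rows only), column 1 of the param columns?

60.5

With rows sorted ascending by run_id, row 3 is run_id=run036. param columns in first-appearance order: bs, lr, width, wd; column 1 is bs.
Long rows with run_id=run036, param=bs: min(85.01, 60.5) = 60.5.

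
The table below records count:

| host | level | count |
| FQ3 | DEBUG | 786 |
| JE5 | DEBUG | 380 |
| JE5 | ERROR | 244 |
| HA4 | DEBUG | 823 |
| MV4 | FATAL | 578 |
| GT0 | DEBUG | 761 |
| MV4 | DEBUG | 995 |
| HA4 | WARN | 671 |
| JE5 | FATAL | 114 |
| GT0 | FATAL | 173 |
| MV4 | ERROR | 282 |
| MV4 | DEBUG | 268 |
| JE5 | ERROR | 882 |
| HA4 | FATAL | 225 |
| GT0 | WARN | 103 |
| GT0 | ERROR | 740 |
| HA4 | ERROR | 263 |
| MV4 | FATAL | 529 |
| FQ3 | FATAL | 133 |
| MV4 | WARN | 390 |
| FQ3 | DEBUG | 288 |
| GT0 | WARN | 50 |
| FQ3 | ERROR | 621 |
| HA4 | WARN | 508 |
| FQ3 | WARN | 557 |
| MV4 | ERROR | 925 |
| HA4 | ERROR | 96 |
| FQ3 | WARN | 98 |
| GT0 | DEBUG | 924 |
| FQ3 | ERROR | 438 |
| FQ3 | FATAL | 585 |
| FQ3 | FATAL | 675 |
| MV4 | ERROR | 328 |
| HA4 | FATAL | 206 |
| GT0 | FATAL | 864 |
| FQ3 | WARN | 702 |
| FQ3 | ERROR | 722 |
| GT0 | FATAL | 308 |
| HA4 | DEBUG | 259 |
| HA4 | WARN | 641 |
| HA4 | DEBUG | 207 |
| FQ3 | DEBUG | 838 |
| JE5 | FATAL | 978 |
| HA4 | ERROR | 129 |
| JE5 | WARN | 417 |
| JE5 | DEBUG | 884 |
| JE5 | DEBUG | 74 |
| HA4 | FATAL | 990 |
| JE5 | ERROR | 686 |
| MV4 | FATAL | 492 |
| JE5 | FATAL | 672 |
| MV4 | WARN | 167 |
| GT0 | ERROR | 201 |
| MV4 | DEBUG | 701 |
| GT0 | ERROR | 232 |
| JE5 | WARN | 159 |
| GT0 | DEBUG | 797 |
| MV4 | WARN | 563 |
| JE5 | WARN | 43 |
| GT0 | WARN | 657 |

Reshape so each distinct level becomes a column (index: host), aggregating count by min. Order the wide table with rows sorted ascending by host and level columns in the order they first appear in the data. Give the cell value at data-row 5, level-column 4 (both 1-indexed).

167

With rows sorted ascending by host, row 5 is host=MV4. level columns in first-appearance order: DEBUG, ERROR, FATAL, WARN; column 4 is WARN.
Long rows with host=MV4, level=WARN: min(390, 167, 563) = 167.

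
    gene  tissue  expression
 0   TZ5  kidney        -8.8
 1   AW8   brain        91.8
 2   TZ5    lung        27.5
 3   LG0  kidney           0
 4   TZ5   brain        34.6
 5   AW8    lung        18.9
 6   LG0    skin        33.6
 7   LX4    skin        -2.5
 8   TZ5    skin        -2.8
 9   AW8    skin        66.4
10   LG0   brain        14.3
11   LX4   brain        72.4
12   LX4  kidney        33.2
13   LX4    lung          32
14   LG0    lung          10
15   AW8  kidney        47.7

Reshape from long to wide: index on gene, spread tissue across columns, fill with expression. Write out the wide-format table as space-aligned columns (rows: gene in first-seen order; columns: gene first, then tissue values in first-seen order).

gene  kidney  brain  lung  skin
TZ5   -8.8    34.6   27.5  -2.8
AW8   47.7    91.8   18.9  66.4
LG0   0       14.3   10    33.6
LX4   33.2    72.4   32    -2.5

Columns: gene plus the 4 distinct tissue values (kidney, brain, lung, skin).
For example, row TZ5 column kidney takes expression=-8.8 from the long row (TZ5, kidney).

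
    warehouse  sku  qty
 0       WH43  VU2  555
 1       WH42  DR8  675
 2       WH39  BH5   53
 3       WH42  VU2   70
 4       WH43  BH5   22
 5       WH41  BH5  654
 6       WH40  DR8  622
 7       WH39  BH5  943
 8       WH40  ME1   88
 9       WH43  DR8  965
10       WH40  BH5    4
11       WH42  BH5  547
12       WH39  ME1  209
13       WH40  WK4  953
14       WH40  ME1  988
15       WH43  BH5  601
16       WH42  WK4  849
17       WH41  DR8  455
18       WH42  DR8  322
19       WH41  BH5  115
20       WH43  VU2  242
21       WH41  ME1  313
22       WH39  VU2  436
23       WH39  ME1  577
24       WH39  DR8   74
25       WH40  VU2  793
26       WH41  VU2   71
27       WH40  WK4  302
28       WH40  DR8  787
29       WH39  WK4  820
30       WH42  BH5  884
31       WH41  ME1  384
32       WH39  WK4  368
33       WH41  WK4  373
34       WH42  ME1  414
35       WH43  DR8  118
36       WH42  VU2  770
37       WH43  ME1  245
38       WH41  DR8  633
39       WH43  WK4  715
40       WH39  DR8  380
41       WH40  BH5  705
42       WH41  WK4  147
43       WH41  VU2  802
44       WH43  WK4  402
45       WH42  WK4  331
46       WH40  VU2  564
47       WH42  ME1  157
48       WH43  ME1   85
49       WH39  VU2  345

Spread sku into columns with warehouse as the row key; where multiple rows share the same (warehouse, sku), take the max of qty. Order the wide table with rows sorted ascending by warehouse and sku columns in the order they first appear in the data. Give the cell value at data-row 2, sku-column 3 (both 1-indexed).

With rows sorted ascending by warehouse, row 2 is warehouse=WH40. sku columns in first-appearance order: VU2, DR8, BH5, ME1, WK4; column 3 is BH5.
Long rows with warehouse=WH40, sku=BH5: max(4, 705) = 705.

705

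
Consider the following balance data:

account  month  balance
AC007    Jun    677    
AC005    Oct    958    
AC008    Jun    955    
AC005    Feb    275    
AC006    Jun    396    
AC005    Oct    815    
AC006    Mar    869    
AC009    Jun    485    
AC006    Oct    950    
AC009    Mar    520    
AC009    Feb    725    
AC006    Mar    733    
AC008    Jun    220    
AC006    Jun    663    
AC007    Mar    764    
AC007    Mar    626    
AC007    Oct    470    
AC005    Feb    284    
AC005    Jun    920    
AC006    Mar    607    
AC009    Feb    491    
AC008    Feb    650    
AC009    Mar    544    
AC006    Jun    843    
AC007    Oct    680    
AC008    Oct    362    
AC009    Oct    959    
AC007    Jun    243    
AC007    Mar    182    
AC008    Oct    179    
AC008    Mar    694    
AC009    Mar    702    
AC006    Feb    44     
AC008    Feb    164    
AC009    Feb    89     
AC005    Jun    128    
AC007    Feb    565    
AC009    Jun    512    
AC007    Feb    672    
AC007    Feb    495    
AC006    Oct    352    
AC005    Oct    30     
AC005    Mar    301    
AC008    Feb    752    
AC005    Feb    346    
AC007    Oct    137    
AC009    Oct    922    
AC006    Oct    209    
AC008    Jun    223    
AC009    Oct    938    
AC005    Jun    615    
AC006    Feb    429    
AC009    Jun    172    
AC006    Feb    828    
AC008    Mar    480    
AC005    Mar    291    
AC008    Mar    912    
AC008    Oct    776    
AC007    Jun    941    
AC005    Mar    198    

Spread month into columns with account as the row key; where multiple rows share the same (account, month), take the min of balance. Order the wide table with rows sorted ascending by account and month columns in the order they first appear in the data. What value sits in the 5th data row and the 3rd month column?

89

With rows sorted ascending by account, row 5 is account=AC009. month columns in first-appearance order: Jun, Oct, Feb, Mar; column 3 is Feb.
Long rows with account=AC009, month=Feb: min(725, 491, 89) = 89.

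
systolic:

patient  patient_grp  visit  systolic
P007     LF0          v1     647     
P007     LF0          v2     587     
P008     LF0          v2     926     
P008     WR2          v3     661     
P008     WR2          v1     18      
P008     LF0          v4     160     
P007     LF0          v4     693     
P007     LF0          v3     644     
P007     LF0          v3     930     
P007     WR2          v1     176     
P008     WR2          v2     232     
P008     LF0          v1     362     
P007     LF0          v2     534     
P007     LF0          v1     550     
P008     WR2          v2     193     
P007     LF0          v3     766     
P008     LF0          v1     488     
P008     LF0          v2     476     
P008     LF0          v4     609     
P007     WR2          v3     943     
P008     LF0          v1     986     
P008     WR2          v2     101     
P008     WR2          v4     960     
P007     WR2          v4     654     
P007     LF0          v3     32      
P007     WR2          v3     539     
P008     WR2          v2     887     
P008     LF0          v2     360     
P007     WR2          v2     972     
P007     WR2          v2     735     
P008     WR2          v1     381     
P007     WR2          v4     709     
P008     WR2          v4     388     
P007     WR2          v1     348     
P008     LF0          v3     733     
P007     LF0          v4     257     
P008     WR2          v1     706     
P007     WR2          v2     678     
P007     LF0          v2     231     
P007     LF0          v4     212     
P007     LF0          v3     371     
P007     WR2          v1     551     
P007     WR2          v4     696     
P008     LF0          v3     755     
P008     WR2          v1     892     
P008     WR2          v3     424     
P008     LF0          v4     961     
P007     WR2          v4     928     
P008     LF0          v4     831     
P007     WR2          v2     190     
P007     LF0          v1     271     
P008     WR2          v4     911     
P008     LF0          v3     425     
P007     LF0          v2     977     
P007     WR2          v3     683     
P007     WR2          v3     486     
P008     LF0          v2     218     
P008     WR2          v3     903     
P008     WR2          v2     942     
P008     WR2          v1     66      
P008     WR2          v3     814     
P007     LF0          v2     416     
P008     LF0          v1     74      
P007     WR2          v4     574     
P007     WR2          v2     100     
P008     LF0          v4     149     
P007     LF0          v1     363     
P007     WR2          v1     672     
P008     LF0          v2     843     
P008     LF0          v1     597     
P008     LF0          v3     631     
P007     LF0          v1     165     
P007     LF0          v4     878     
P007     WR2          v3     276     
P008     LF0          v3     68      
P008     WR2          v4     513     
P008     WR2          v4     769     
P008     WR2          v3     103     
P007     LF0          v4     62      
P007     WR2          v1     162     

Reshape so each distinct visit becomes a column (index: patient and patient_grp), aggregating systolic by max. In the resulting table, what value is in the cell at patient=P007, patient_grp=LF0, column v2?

Rows with patient=P007, patient_grp=LF0 and visit=v2: systolic values are 587, 534, 231, 977, 416.
max(587, 534, 231, 977, 416) = 977.

977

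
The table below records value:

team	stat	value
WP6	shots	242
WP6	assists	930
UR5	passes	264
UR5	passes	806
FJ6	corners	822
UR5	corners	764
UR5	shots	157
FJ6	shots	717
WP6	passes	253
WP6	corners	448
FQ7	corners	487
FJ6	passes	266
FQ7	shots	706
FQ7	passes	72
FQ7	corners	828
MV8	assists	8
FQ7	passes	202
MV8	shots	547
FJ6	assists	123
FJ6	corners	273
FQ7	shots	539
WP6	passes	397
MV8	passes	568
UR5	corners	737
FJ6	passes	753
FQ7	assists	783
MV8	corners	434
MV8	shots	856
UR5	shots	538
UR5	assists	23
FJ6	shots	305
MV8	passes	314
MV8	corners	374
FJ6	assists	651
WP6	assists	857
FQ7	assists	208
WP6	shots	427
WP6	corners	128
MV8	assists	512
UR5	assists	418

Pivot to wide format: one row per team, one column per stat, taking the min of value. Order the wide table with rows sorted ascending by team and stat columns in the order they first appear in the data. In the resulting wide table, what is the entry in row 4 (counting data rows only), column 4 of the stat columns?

737

With rows sorted ascending by team, row 4 is team=UR5. stat columns in first-appearance order: shots, assists, passes, corners; column 4 is corners.
Long rows with team=UR5, stat=corners: min(764, 737) = 737.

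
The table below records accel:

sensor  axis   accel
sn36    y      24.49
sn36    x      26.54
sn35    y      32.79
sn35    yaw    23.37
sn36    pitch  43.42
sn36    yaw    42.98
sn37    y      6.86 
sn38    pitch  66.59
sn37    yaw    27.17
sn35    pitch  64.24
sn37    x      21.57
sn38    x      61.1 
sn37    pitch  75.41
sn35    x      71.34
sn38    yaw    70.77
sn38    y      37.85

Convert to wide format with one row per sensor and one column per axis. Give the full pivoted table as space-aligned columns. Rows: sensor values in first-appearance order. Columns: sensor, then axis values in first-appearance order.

sensor  y      x      yaw    pitch
sn36    24.49  26.54  42.98  43.42
sn35    32.79  71.34  23.37  64.24
sn37    6.86   21.57  27.17  75.41
sn38    37.85  61.1   70.77  66.59

Columns: sensor plus the 4 distinct axis values (y, x, yaw, pitch).
For example, row sn36 column y takes accel=24.49 from the long row (sn36, y).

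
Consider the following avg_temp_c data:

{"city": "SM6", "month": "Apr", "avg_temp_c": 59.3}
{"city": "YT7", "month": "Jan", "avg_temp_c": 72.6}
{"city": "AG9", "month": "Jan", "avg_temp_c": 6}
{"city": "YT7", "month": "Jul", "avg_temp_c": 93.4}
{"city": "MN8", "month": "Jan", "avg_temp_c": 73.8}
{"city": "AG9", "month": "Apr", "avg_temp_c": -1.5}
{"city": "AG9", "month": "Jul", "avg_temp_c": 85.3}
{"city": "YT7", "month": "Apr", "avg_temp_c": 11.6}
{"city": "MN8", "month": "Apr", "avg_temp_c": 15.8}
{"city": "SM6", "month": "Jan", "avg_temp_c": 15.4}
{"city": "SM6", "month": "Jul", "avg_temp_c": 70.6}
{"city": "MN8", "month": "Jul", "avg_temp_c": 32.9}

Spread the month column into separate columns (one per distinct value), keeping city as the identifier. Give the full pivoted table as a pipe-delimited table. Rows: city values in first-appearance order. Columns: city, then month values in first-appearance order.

Columns: city plus the 3 distinct month values (Apr, Jan, Jul).
For example, row SM6 column Apr takes avg_temp_c=59.3 from the long row (SM6, Apr).

| city | Apr | Jan | Jul |
| SM6 | 59.3 | 15.4 | 70.6 |
| YT7 | 11.6 | 72.6 | 93.4 |
| AG9 | -1.5 | 6 | 85.3 |
| MN8 | 15.8 | 73.8 | 32.9 |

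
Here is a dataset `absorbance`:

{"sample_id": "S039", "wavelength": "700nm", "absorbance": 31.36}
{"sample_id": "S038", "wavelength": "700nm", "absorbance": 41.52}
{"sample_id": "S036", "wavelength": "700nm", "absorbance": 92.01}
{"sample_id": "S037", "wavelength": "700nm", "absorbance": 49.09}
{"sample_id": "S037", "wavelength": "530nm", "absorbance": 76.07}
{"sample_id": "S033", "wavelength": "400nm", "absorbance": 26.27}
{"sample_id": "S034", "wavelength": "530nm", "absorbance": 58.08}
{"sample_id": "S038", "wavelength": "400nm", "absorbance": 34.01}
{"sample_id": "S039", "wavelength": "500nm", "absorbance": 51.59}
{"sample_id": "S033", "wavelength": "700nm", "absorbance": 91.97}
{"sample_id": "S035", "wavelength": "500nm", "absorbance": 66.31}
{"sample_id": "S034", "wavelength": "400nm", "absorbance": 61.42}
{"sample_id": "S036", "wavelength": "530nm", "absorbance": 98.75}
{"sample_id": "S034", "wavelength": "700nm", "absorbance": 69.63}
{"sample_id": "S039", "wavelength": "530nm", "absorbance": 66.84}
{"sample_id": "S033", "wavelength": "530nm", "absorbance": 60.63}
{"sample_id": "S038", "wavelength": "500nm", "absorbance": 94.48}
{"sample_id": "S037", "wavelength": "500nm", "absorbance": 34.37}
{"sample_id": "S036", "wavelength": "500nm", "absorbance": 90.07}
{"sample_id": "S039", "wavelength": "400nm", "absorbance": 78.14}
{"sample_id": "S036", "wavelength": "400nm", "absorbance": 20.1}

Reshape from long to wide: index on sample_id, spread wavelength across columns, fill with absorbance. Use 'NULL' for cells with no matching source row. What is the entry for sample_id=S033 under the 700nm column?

91.97

The long row with sample_id=S033, wavelength=700nm has absorbance=91.97.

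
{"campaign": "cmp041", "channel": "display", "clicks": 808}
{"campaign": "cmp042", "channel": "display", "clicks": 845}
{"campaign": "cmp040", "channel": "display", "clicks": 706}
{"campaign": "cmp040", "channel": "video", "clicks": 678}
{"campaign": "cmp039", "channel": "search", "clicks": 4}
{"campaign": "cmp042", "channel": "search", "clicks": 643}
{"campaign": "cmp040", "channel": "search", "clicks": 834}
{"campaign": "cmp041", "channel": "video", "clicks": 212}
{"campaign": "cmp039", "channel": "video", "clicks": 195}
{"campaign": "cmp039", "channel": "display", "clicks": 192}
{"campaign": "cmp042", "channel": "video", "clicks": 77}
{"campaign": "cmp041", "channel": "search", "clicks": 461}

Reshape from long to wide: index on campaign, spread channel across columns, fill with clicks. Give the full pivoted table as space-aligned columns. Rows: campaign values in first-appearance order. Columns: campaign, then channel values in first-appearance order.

Columns: campaign plus the 3 distinct channel values (display, video, search).
For example, row cmp041 column display takes clicks=808 from the long row (cmp041, display).

campaign  display  video  search
cmp041    808      212    461   
cmp042    845      77     643   
cmp040    706      678    834   
cmp039    192      195    4     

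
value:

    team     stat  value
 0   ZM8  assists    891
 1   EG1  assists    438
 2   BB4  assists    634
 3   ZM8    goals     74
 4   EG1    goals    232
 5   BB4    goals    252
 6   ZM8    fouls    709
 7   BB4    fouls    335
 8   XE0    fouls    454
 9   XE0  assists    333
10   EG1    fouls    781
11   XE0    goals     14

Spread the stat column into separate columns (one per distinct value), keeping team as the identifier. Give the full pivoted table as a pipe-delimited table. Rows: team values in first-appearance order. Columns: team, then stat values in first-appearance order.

| team | assists | goals | fouls |
| ZM8 | 891 | 74 | 709 |
| EG1 | 438 | 232 | 781 |
| BB4 | 634 | 252 | 335 |
| XE0 | 333 | 14 | 454 |

Columns: team plus the 3 distinct stat values (assists, goals, fouls).
For example, row ZM8 column assists takes value=891 from the long row (ZM8, assists).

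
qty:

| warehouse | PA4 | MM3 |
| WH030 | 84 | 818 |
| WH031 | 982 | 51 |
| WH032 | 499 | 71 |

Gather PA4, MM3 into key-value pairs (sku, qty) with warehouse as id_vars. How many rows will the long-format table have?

6

3 warehouse values × 2 melted columns = 6 rows.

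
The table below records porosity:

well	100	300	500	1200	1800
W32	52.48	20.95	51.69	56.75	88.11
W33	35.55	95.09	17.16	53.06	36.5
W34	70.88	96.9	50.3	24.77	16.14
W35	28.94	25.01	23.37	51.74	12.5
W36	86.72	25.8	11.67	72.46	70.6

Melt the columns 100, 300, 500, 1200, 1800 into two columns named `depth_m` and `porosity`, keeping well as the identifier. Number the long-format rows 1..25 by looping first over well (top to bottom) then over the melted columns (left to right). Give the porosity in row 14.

25 rows total (5 × 5). Row 14: index ⌊(14-1)/5⌋ = 2 into well → W34; (14-1) mod 5 = 3 into the melted columns → 1200.
So row 14 is (W34, 1200, 24.77); porosity = 24.77.

24.77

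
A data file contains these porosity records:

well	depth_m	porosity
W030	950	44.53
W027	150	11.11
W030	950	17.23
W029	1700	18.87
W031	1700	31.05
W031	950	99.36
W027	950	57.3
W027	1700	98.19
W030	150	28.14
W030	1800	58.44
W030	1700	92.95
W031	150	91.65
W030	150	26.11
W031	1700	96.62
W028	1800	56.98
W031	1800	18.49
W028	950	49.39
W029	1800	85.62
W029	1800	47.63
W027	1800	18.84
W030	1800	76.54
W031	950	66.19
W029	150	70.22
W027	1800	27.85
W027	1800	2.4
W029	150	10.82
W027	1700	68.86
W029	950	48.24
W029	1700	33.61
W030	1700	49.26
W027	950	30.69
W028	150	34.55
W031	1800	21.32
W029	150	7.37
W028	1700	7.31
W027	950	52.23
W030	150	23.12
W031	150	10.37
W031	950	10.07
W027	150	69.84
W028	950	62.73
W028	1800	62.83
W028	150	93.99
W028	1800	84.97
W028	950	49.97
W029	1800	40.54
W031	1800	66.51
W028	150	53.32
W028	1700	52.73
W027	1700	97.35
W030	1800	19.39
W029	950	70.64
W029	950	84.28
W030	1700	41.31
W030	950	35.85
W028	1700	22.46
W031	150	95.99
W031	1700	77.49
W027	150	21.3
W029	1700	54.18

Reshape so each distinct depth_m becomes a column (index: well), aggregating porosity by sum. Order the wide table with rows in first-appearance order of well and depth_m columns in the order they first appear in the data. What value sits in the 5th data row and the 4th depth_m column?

With rows in first-appearance order of well, row 5 is well=W028. depth_m columns in first-appearance order: 950, 150, 1700, 1800; column 4 is 1800.
Long rows with well=W028, depth_m=1800: 56.98 + 62.83 + 84.97 = 204.78.

204.78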